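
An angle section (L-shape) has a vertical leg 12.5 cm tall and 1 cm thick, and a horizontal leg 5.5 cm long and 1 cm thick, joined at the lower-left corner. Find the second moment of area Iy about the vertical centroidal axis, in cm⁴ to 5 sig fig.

Iy ≈ 33.658 cm⁴

Break the section into simple shapes (no overlaps), measuring from the bottom-left corner of the bounding box.
Vertical leg: 1 × 12.5, A = 12.5 cm², x = 0.5 cm, Ī = 1.041667 cm⁴.
Horizontal leg (remainder): 4.5 × 1, A = 4.5 cm², x = 3.25 cm, Ī = 7.59375 cm⁴.
Centroid: x̄ = ΣA·x / ΣA = 1.227941 cm.
Transfer each piece to the vertical centroidal axis using Ī + A·d² with d = x − 1.227941:
  vertical leg: d = -0.7279412 cm → contributes +7.665396 cm⁴
  horizontal leg (remainder): d = 2.022059 cm → contributes +25.993 cm⁴
Total I = 33.65839 cm⁴.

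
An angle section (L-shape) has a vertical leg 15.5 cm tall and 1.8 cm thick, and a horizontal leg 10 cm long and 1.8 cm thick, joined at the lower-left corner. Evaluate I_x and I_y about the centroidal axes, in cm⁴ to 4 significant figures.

I_x ≈ 1016 cm⁴, I_y ≈ 331.6 cm⁴

Break the section into simple shapes (no overlaps), measuring from the bottom-left corner of the bounding box.
Vertical leg: 1.8 × 15.5, A = 27.9 cm², y = 7.75 cm, Ī = 558.581 cm⁴.
Horizontal leg (remainder): 8.2 × 1.8, A = 14.76 cm², y = 0.9 cm, Ī = 3.9852 cm⁴.
Centroid: ȳ = ΣA·y / ΣA = 5.37996 cm.
Transfer each piece to the centroidal x-axis using Ī + A·d² with d = y − 5.37996:
  vertical leg: d = 2.37004 cm → contributes +715.298 cm⁴
  horizontal leg (remainder): d = -4.47996 cm → contributes +300.219 cm⁴
Total I = 1015.52 cm⁴.
For the y-axis: x̄ = 2.62996 cm.
Repeating about the centroidal y-axis gives I_y = 331.567 cm⁴.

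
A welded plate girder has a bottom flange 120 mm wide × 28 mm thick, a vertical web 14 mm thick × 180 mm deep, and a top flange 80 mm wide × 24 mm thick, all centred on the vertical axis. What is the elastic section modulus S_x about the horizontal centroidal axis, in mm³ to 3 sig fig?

Decompose the section into non-overlapping parts with the origin at the bottom-left of its bounding rectangle.
Bottom plate: 120 × 28, A = 3 360 mm², y = 14 mm, Ī = 219 520 mm⁴.
Web plate: 14 × 180, A = 2 520 mm², y = 118 mm, Ī = 6 804 000 mm⁴.
Top plate: 80 × 24, A = 1 920 mm², y = 220 mm, Ī = 92 160 mm⁴.
Centroid: ȳ = ΣA·y / ΣA = 98.308 mm.
Transfer each piece to the horizontal centroidal axis using Ī + A·d² with d = y − 98.308:
  bottom plate: d = -84.308 mm → contributes +24 101 684 mm⁴
  web plate: d = 19.692 mm → contributes +7 781 223 mm⁴
  top plate: d = 121.69 mm → contributes +28 525 474 mm⁴
Total I = 60 408 382 mm⁴.
Extreme fibre distance c = 133.69 mm; S = I/c = 451 846 mm³.

S_x ≈ 4.52 × 10⁵ mm³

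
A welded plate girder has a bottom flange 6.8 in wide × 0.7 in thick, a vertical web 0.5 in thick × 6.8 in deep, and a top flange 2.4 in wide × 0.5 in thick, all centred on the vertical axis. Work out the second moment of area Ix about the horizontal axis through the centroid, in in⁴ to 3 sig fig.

Ix ≈ 76.9 in⁴

Decompose the section into non-overlapping parts with the origin at the bottom-left of its bounding rectangle.
Bottom plate: 6.8 × 0.7, A = 4.76 in², y = 0.35 in, Ī = 0.19437 in⁴.
Web plate: 0.5 × 6.8, A = 3.4 in², y = 4.1 in, Ī = 13.101 in⁴.
Top plate: 2.4 × 0.5, A = 1.2 in², y = 7.75 in, Ī = 0.025 in⁴.
Centroid: ȳ = ΣA·y / ΣA = 2.6609 in.
Transfer each piece to the horizontal axis through the centroid using Ī + A·d² with d = y − 2.6609:
  bottom plate: d = -2.3109 in → contributes +25.614 in⁴
  web plate: d = 1.4391 in → contributes +20.143 in⁴
  top plate: d = 5.0891 in → contributes +31.104 in⁴
Total I = 76.86 in⁴.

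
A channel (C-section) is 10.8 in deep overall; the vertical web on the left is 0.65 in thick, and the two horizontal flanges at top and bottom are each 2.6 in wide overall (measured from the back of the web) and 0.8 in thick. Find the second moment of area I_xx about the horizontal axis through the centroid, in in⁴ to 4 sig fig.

I_xx ≈ 146.4 in⁴

Break the section into simple shapes (no overlaps), measuring from the bottom-left corner of the bounding box.
Web: 0.65 × 10.8, A = 7.02 in², y = 5.4 in, Ī = 68.2344 in⁴.
Top flange (beyond web): 1.95 × 0.8, A = 1.56 in², y = 10.4 in, Ī = 0.0832 in⁴.
Bottom flange (beyond web): 1.95 × 0.8, A = 1.56 in², y = 0.4 in, Ī = 0.0832 in⁴.
By symmetry the centroid is at mid-height, ȳ = 5.4 in.
Transfer each piece to the horizontal axis through the centroid using Ī + A·d² with d = y − 5.4:
  web: d = 0 in → contributes +68.2344 in⁴
  top flange (beyond web): d = 5 in → contributes +39.0832 in⁴
  bottom flange (beyond web): d = -5 in → contributes +39.0832 in⁴
Total I = 146.401 in⁴.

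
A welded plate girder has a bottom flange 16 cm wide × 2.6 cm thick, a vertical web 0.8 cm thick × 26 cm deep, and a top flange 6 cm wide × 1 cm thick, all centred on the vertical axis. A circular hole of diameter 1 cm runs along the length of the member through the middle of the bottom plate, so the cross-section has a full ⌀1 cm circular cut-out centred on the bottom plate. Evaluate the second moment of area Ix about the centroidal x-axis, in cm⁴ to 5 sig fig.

Treat the section as a set of non-overlapping primitives; coordinates are from the bounding-box lower-left.
Bottom plate: 16 × 2.6, A = 41.6 cm², y = 1.3 cm, Ī = 23.43467 cm⁴.
Web plate: 0.8 × 26, A = 20.8 cm², y = 15.6 cm, Ī = 1171.733 cm⁴.
Top plate: 6 × 1, A = 6 cm², y = 29.1 cm, Ī = 0.5 cm⁴.
Hole (subtracted): ⌀1, A = 0.7853982 cm², y = 1.3 cm, Ī = 0.04908739 cm⁴.
Centroid: ȳ = ΣA·y / ΣA = 8.165973 cm.
Transfer each piece to the centroidal x-axis using Ī + A·d² with d = y − 8.165973:
  bottom plate: d = -6.865973 cm → contributes +1984.524 cm⁴
  web plate: d = 7.434027 cm → contributes +2321.24 cm⁴
  top plate: d = 20.93403 cm → contributes +2629.901 cm⁴
  hole: d = -6.865973 cm → contributes −37.074 cm⁴
Total I = 6898.592 cm⁴.

Ix ≈ 6898.6 cm⁴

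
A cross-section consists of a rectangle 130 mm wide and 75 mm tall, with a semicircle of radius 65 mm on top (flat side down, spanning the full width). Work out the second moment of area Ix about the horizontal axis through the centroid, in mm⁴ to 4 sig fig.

Treat the section as a set of non-overlapping primitives; coordinates are from the bounding-box lower-left.
Rectangular body: 130 × 75, A = 9 750 mm², y = 37.5 mm, Ī = 4 570 313 mm⁴.
Semicircular cap: semicircle r = 65, A = 6636.61 mm², y = 102.587 mm, Ī = 1 959 230 mm⁴.
Centroid: ȳ = ΣA·y / ΣA = 63.8603 mm.
Transfer each piece to the horizontal axis through the centroid using Ī + A·d² with d = y − 63.8603:
  rectangular body: d = -26.3603 mm → contributes +11 345 260 mm⁴
  semicircular cap: d = 38.7265 mm → contributes +11 912 458 mm⁴
Total I = 23 257 718 mm⁴.

Ix ≈ 2.326 × 10⁷ mm⁴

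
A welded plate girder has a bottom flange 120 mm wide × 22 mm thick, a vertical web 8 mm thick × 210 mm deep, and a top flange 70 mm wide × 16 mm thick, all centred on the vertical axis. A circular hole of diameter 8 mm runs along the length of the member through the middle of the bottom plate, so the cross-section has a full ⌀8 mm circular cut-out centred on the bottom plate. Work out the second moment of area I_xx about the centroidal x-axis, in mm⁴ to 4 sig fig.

I_xx ≈ 4.985 × 10⁷ mm⁴

Treat the section as a set of non-overlapping primitives; coordinates are from the bounding-box lower-left.
Bottom plate: 120 × 22, A = 2 640 mm², y = 11 mm, Ī = 106 480 mm⁴.
Web plate: 8 × 210, A = 1 680 mm², y = 127 mm, Ī = 6 174 000 mm⁴.
Top plate: 70 × 16, A = 1 120 mm², y = 240 mm, Ī = 23893.3 mm⁴.
Hole (subtracted): ⌀8, A = 50.2655 mm², y = 11 mm, Ī = 201.062 mm⁴.
Centroid: ȳ = ΣA·y / ΣA = 94.7444 mm.
Transfer each piece to the centroidal x-axis using Ī + A·d² with d = y − 94.7444:
  bottom plate: d = -83.7444 mm → contributes +18 621 122 mm⁴
  web plate: d = 32.2556 mm → contributes +7 921 914 mm⁴
  top plate: d = 145.256 mm → contributes +23 654 990 mm⁴
  hole: d = -83.7444 mm → contributes −352 719 mm⁴
Total I = 49 845 307 mm⁴.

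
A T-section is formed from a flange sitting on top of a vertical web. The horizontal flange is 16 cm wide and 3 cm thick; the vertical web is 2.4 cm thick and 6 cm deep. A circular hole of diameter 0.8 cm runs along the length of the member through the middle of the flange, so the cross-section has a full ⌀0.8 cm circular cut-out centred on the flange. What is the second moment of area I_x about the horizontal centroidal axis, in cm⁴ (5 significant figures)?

Split into non-overlapping primitives; take the origin at the lower-left of the bounding box.
Flange: 16 × 3, A = 48 cm², y = 7.5 cm, Ī = 36 cm⁴.
Web: 2.4 × 6, A = 14.4 cm², y = 3 cm, Ī = 43.2 cm⁴.
Hole (subtracted): ⌀0.8, A = 0.5026548 cm², y = 7.5 cm, Ī = 0.02010619 cm⁴.
Centroid: ȳ = ΣA·y / ΣA = 6.453105 cm.
Transfer each piece to the horizontal centroidal axis using Ī + A·d² with d = y − 6.453105:
  flange: d = 1.046895 cm → contributes +88.60744 cm⁴
  web: d = -3.453105 cm → contributes +214.9047 cm⁴
  hole: d = 1.046895 cm → contributes −0.5710101 cm⁴
Total I = 302.9411 cm⁴.

I_x ≈ 302.94 cm⁴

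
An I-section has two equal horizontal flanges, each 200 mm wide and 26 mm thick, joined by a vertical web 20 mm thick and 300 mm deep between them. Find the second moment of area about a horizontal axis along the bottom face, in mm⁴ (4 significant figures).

Split into non-overlapping primitives; take the origin at the lower-left of the bounding box.
Bottom flange: 200 × 26, A = 5 200 mm², y = 13 mm, Ī = 292 933 mm⁴.
Web: 20 × 300, A = 6 000 mm², y = 176 mm, Ī = 45 000 000 mm⁴.
Top flange: 200 × 26, A = 5 200 mm², y = 339 mm, Ī = 292 933 mm⁴.
Transfer each piece to the base of the section using Ī + A·d² with d = y − 0:
  bottom flange: d = 13 mm → contributes +1 171 733 mm⁴
  web: d = 176 mm → contributes +230 856 000 mm⁴
  top flange: d = 339 mm → contributes +597 882 133 mm⁴
Total I = 829 909 867 mm⁴.

I_base ≈ 8.299 × 10⁸ mm⁴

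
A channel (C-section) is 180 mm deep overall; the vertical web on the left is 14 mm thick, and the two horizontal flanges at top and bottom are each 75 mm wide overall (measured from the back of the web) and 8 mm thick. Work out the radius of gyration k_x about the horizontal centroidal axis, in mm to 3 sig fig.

Break the section into simple shapes (no overlaps), measuring from the bottom-left corner of the bounding box.
Web: 14 × 180, A = 2 520 mm², y = 90 mm, Ī = 6 804 000 mm⁴.
Top flange (beyond web): 61 × 8, A = 488 mm², y = 176 mm, Ī = 2602.7 mm⁴.
Bottom flange (beyond web): 61 × 8, A = 488 mm², y = 4 mm, Ī = 2602.7 mm⁴.
By symmetry the centroid is at mid-height, ȳ = 90 mm.
Transfer each piece to the horizontal centroidal axis using Ī + A·d² with d = y − 90:
  web: d = 0 mm → contributes +6 804 000 mm⁴
  top flange (beyond web): d = 86 mm → contributes +3 611 851 mm⁴
  bottom flange (beyond web): d = -86 mm → contributes +3 611 851 mm⁴
Total I = 14 027 701 mm⁴.
Radius of gyration: k = √(I/A) = √(14 027 701 / 3 496) = 63.344 mm.

k_x ≈ 63.3 mm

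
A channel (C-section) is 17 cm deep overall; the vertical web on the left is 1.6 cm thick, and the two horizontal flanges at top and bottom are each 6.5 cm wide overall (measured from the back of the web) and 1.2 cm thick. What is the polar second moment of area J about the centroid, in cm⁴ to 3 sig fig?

Decompose the section into non-overlapping parts with the origin at the bottom-left of its bounding rectangle.
Web: 1.6 × 17, A = 27.2 cm², y = 8.5 cm, Ī = 655.07 cm⁴.
Top flange (beyond web): 4.9 × 1.2, A = 5.88 cm², y = 16.4 cm, Ī = 0.7056 cm⁴.
Bottom flange (beyond web): 4.9 × 1.2, A = 5.88 cm², y = 0.6 cm, Ī = 0.7056 cm⁴.
By symmetry the centroid is at mid-height, ȳ = 8.5 cm.
Transfer each piece to the centroidal x-axis using Ī + A·d² with d = y − 8.5:
  web: d = 0 cm → contributes +655.07 cm⁴
  top flange (beyond web): d = 7.9 cm → contributes +367.68 cm⁴
  bottom flange (beyond web): d = -7.9 cm → contributes +367.68 cm⁴
Total I = 1390.4 cm⁴.
For the y-axis: x̄ = 1.781 cm.
Repeating about the centroidal y-axis gives I_y = 116.05 cm⁴.
Polar second moment: J = I_x + I_y = 1506.5 cm⁴.

J ≈ 1510 cm⁴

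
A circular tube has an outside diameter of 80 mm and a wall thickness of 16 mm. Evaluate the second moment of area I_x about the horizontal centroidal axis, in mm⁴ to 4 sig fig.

I_x ≈ 1.750 × 10⁶ mm⁴

Decompose the section into non-overlapping parts with the origin at the bottom-left of its bounding rectangle.
Outer circle: ⌀80, A = 5026.55 mm², y = 40 mm, Ī = 2 010 619 mm⁴.
Bore (subtracted): ⌀48, A = 1809.56 mm², y = 40 mm, Ī = 260 576 mm⁴.
By symmetry the centroid is at mid-height, ȳ = 40 mm.
All pieces are centred on the horizontal centroidal axis, so I = ΣĪ (holes subtracted) = 1 750 043 mm⁴.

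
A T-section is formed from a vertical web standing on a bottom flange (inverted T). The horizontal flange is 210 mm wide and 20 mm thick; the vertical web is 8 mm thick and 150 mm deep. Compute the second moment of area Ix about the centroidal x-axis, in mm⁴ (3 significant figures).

Ix ≈ 9.13 × 10⁶ mm⁴

Break the section into simple shapes (no overlaps), measuring from the bottom-left corner of the bounding box.
Flange: 210 × 20, A = 4 200 mm², y = 10 mm, Ī = 140 000 mm⁴.
Web: 8 × 150, A = 1 200 mm², y = 95 mm, Ī = 2 250 000 mm⁴.
Centroid: ȳ = ΣA·y / ΣA = 28.889 mm.
Transfer each piece to the centroidal x-axis using Ī + A·d² with d = y − 28.889:
  flange: d = -18.889 mm → contributes +1 638 519 mm⁴
  web: d = 66.111 mm → contributes +7 494 815 mm⁴
Total I = 9 133 333 mm⁴.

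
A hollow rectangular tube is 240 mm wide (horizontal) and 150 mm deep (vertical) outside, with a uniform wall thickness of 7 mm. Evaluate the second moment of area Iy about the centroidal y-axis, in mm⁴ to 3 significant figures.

Split into non-overlapping primitives; take the origin at the lower-left of the bounding box.
Outer rectangle: 240 × 150, A = 36 000 mm², x = 120 mm, Ī = 172 800 000 mm⁴.
Inner void (subtracted): 226 × 136, A = 30 736 mm², x = 120 mm, Ī = 130 822 661 mm⁴.
By symmetry the centroid is at mid-width, x̄ = 120 mm.
All pieces are centred on the centroidal y-axis, so I = ΣĪ (holes subtracted) = 41 977 339 mm⁴.

Iy ≈ 4.20 × 10⁷ mm⁴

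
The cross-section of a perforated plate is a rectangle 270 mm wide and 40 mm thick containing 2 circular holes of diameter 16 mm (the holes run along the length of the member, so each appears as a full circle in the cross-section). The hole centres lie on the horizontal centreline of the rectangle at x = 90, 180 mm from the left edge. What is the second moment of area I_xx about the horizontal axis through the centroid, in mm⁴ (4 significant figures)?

Split into non-overlapping primitives; take the origin at the lower-left of the bounding box.
Plate: 270 × 40, A = 10 800 mm², y = 20 mm, Ī = 1 440 000 mm⁴.
Hole 1 (subtracted): ⌀16, A = 201.062 mm², y = 20 mm, Ī = 3216.99 mm⁴.
Hole 2 (subtracted): ⌀16, A = 201.062 mm², y = 20 mm, Ī = 3216.99 mm⁴.
By symmetry the centroid is at mid-height, ȳ = 20 mm.
All pieces are centred on the horizontal axis through the centroid, so I = ΣĪ (holes subtracted) = 1 433 566 mm⁴.

I_xx ≈ 1.434 × 10⁶ mm⁴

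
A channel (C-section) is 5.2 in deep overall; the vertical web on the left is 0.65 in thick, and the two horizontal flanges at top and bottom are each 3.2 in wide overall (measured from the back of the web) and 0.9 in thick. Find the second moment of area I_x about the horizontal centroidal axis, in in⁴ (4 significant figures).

Split into non-overlapping primitives; take the origin at the lower-left of the bounding box.
Web: 0.65 × 5.2, A = 3.38 in², y = 2.6 in, Ī = 7.61627 in⁴.
Top flange (beyond web): 2.55 × 0.9, A = 2.295 in², y = 4.75 in, Ī = 0.154913 in⁴.
Bottom flange (beyond web): 2.55 × 0.9, A = 2.295 in², y = 0.45 in, Ī = 0.154913 in⁴.
By symmetry the centroid is at mid-height, ȳ = 2.6 in.
Transfer each piece to the horizontal centroidal axis using Ī + A·d² with d = y − 2.6:
  web: d = 0 in → contributes +7.61627 in⁴
  top flange (beyond web): d = 2.15 in → contributes +10.7636 in⁴
  bottom flange (beyond web): d = -2.15 in → contributes +10.7636 in⁴
Total I = 29.1434 in⁴.

I_x ≈ 29.14 in⁴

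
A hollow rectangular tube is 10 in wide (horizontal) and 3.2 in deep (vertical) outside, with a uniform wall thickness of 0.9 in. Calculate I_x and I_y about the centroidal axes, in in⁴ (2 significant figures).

I_x ≈ 25 in⁴, I_y ≈ 200 in⁴

Break the section into simple shapes (no overlaps), measuring from the bottom-left corner of the bounding box.
Outer rectangle: 10 × 3.2, A = 32 in², y = 1.6 in, Ī = 27.31 in⁴.
Inner void (subtracted): 8.2 × 1.4, A = 11.48 in², y = 1.6 in, Ī = 1.875 in⁴.
By symmetry the centroid is at mid-height, ȳ = 1.6 in.
All pieces are centred on the centroidal x-axis, so I = ΣĪ (holes subtracted) = 25.43 in⁴.
Repeating about the centroidal y-axis gives I_y = 202.3 in⁴.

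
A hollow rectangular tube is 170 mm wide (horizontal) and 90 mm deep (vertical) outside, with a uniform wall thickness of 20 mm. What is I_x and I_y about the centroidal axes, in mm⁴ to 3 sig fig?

I_x ≈ 8.97 × 10⁶ mm⁴, I_y ≈ 2.77 × 10⁷ mm⁴

Treat the section as a set of non-overlapping primitives; coordinates are from the bounding-box lower-left.
Outer rectangle: 170 × 90, A = 15 300 mm², y = 45 mm, Ī = 10 327 500 mm⁴.
Inner void (subtracted): 130 × 50, A = 6 500 mm², y = 45 mm, Ī = 1 354 167 mm⁴.
By symmetry the centroid is at mid-height, ȳ = 45 mm.
All pieces are centred on the centroidal x-axis, so I = ΣĪ (holes subtracted) = 8 973 333 mm⁴.
Repeating about the centroidal y-axis gives I_y = 27 693 333 mm⁴.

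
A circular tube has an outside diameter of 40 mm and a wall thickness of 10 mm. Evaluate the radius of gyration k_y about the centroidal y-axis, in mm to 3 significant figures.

Treat the section as a set of non-overlapping primitives; coordinates are from the bounding-box lower-left.
Outer circle: ⌀40, A = 1256.6 mm², x = 20 mm, Ī = 125 664 mm⁴.
Bore (subtracted): ⌀20, A = 314.16 mm², x = 20 mm, Ī = 7 854 mm⁴.
By symmetry the centroid is at mid-width, x̄ = 20 mm.
All pieces are centred on the centroidal y-axis, so I = ΣĪ (holes subtracted) = 117 810 mm⁴.
Radius of gyration: k = √(I/A) = √(117 810 / 942.48) = 11.18 mm.

k_y ≈ 11.2 mm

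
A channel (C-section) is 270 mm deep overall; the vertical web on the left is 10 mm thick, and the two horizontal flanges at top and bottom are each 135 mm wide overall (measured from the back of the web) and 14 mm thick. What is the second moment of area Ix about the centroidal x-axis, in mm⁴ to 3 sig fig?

Treat the section as a set of non-overlapping primitives; coordinates are from the bounding-box lower-left.
Web: 10 × 270, A = 2 700 mm², y = 135 mm, Ī = 16 402 500 mm⁴.
Top flange (beyond web): 125 × 14, A = 1 750 mm², y = 263 mm, Ī = 28 583 mm⁴.
Bottom flange (beyond web): 125 × 14, A = 1 750 mm², y = 7 mm, Ī = 28 583 mm⁴.
By symmetry the centroid is at mid-height, ȳ = 135 mm.
Transfer each piece to the centroidal x-axis using Ī + A·d² with d = y − 135:
  web: d = 0 mm → contributes +16 402 500 mm⁴
  top flange (beyond web): d = 128 mm → contributes +28 700 583 mm⁴
  bottom flange (beyond web): d = -128 mm → contributes +28 700 583 mm⁴
Total I = 73 803 667 mm⁴.

Ix ≈ 7.38 × 10⁷ mm⁴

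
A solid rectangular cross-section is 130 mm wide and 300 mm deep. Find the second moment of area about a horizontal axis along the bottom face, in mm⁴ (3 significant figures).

I_base ≈ 1.17 × 10⁹ mm⁴

The section: 130 × 300, A = 39 000 mm², y = 150 mm, Ī = 292 500 000 mm⁴.
Transfer it to a horizontal axis along the bottom face using Ī + A·d² with d = y − 0:
  the section: d = 150 mm → contributes +1 170 000 000 mm⁴
Total I = 1 170 000 000 mm⁴.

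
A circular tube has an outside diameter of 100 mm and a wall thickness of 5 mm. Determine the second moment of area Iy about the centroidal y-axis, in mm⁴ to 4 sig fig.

Break the section into simple shapes (no overlaps), measuring from the bottom-left corner of the bounding box.
Outer circle: ⌀100, A = 7853.98 mm², x = 50 mm, Ī = 4 908 739 mm⁴.
Bore (subtracted): ⌀90, A = 6361.73 mm², x = 50 mm, Ī = 3 220 623 mm⁴.
By symmetry the centroid is at mid-width, x̄ = 50 mm.
All pieces are centred on the centroidal y-axis, so I = ΣĪ (holes subtracted) = 1 688 115 mm⁴.

Iy ≈ 1.688 × 10⁶ mm⁴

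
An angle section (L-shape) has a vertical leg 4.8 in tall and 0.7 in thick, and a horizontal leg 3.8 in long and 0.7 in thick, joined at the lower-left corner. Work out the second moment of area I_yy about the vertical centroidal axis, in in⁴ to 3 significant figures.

I_yy ≈ 6.63 in⁴

Decompose the section into non-overlapping parts with the origin at the bottom-left of its bounding rectangle.
Vertical leg: 0.7 × 4.8, A = 3.36 in², x = 0.35 in, Ī = 0.1372 in⁴.
Horizontal leg (remainder): 3.1 × 0.7, A = 2.17 in², x = 2.25 in, Ī = 1.7378 in⁴.
Centroid: x̄ = ΣA·x / ΣA = 1.0956 in.
Transfer each piece to the vertical centroidal axis using Ī + A·d² with d = x − 1.0956:
  vertical leg: d = -0.74557 in → contributes +2.0049 in⁴
  horizontal leg (remainder): d = 1.1544 in → contributes +4.6298 in⁴
Total I = 6.6347 in⁴.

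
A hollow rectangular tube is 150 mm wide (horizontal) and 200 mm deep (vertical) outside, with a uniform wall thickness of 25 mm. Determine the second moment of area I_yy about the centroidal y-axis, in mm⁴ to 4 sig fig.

I_yy ≈ 4.375 × 10⁷ mm⁴

Treat the section as a set of non-overlapping primitives; coordinates are from the bounding-box lower-left.
Outer rectangle: 150 × 200, A = 30 000 mm², x = 75 mm, Ī = 56 250 000 mm⁴.
Inner void (subtracted): 100 × 150, A = 15 000 mm², x = 75 mm, Ī = 12 500 000 mm⁴.
By symmetry the centroid is at mid-width, x̄ = 75 mm.
All pieces are centred on the centroidal y-axis, so I = ΣĪ (holes subtracted) = 43 750 000 mm⁴.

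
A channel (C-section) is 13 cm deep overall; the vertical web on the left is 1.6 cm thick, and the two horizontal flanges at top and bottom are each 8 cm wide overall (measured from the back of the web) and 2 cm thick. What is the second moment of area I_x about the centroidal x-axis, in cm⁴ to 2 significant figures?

I_x ≈ 1100 cm⁴

Break the section into simple shapes (no overlaps), measuring from the bottom-left corner of the bounding box.
Web: 1.6 × 13, A = 20.8 cm², y = 6.5 cm, Ī = 292.9 cm⁴.
Top flange (beyond web): 6.4 × 2, A = 12.8 cm², y = 12 cm, Ī = 4.267 cm⁴.
Bottom flange (beyond web): 6.4 × 2, A = 12.8 cm², y = 1 cm, Ī = 4.267 cm⁴.
By symmetry the centroid is at mid-height, ȳ = 6.5 cm.
Transfer each piece to the centroidal x-axis using Ī + A·d² with d = y − 6.5:
  web: d = 0 cm → contributes +292.9 cm⁴
  top flange (beyond web): d = 5.5 cm → contributes +391.5 cm⁴
  bottom flange (beyond web): d = -5.5 cm → contributes +391.5 cm⁴
Total I = 1 076 cm⁴.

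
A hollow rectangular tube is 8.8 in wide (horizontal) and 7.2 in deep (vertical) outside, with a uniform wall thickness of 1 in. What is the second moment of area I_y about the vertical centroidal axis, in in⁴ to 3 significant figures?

I_y ≈ 273 in⁴

Split into non-overlapping primitives; take the origin at the lower-left of the bounding box.
Outer rectangle: 8.8 × 7.2, A = 63.36 in², x = 4.4 in, Ī = 408.88 in⁴.
Inner void (subtracted): 6.8 × 5.2, A = 35.36 in², x = 4.4 in, Ī = 136.25 in⁴.
By symmetry the centroid is at mid-width, x̄ = 4.4 in.
All pieces are centred on the vertical centroidal axis, so I = ΣĪ (holes subtracted) = 272.63 in⁴.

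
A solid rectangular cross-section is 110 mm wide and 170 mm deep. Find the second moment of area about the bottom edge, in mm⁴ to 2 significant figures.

I_base ≈ 1.8 × 10⁸ mm⁴

The section: 110 × 170, A = 18 700 mm², y = 85 mm, Ī = 45 035 833 mm⁴.
Transfer it to the base of the section using Ī + A·d² with d = y − 0:
  the section: d = 85 mm → contributes +180 143 333 mm⁴
Total I = 180 143 333 mm⁴.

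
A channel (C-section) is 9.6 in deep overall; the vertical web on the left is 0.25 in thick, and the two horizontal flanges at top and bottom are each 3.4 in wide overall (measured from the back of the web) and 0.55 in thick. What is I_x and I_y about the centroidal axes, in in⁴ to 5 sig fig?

I_x ≈ 89.467 in⁴, I_y ≈ 6.9754 in⁴

Break the section into simple shapes (no overlaps), measuring from the bottom-left corner of the bounding box.
Web: 0.25 × 9.6, A = 2.4 in², y = 4.8 in, Ī = 18.432 in⁴.
Top flange (beyond web): 3.15 × 0.55, A = 1.7325 in², y = 9.325 in, Ī = 0.04367344 in⁴.
Bottom flange (beyond web): 3.15 × 0.55, A = 1.7325 in², y = 0.275 in, Ī = 0.04367344 in⁴.
By symmetry the centroid is at mid-height, ȳ = 4.8 in.
Transfer each piece to the centroidal x-axis using Ī + A·d² with d = y − 4.8:
  web: d = 0 in → contributes +18.432 in⁴
  top flange (beyond web): d = 4.525 in → contributes +35.51769 in⁴
  bottom flange (beyond web): d = -4.525 in → contributes +35.51769 in⁴
Total I = 89.46739 in⁴.
For the y-axis: x̄ = 1.129348 in.
Repeating about the centroidal y-axis gives I_y = 6.975361 in⁴.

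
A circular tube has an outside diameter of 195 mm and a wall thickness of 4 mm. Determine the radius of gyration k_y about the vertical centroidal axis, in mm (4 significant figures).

Decompose the section into non-overlapping parts with the origin at the bottom-left of its bounding rectangle.
Outer circle: ⌀195, A = 29864.8 mm², x = 97.5 mm, Ī = 70 975 481 mm⁴.
Bore (subtracted): ⌀187, A = 27464.6 mm², x = 97.5 mm, Ī = 60 025 574 mm⁴.
By symmetry the centroid is at mid-width, x̄ = 97.5 mm.
All pieces are centred on the vertical centroidal axis, so I = ΣĪ (holes subtracted) = 10 949 907 mm⁴.
Radius of gyration: k = √(I/A) = √(10 949 907 / 2400.18) = 67.5435 mm.

k_y ≈ 67.54 mm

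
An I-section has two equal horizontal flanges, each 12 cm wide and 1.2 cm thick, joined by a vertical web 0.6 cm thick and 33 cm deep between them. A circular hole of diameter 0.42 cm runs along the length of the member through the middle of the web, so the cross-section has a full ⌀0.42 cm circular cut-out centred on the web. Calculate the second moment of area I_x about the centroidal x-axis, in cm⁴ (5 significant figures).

I_x ≈ 1.0222 × 10⁴ cm⁴

Break the section into simple shapes (no overlaps), measuring from the bottom-left corner of the bounding box.
Bottom flange: 12 × 1.2, A = 14.4 cm², y = 0.6 cm, Ī = 1.728 cm⁴.
Web: 0.6 × 33, A = 19.8 cm², y = 17.7 cm, Ī = 1796.85 cm⁴.
Top flange: 12 × 1.2, A = 14.4 cm², y = 34.8 cm, Ī = 1.728 cm⁴.
Hole (subtracted): ⌀0.42, A = 0.1385442 cm², y = 17.7 cm, Ī = 0.00152745 cm⁴.
By symmetry the centroid is at mid-height, ȳ = 17.7 cm.
Transfer each piece to the centroidal x-axis using Ī + A·d² with d = y − 17.7:
  bottom flange: d = -17.1 cm → contributes +4212.432 cm⁴
  web: d = 0 cm → contributes +1796.85 cm⁴
  top flange: d = 17.1 cm → contributes +4212.432 cm⁴
  hole: d = 0 cm → contributes −0.00152745 cm⁴
Total I = 10221.71 cm⁴.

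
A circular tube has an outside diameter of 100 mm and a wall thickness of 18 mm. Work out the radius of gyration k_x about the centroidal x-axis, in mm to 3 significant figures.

k_x ≈ 29.7 mm

Decompose the section into non-overlapping parts with the origin at the bottom-left of its bounding rectangle.
Outer circle: ⌀100, A = 7 854 mm², y = 50 mm, Ī = 4 908 739 mm⁴.
Bore (subtracted): ⌀64, A = 3 217 mm², y = 50 mm, Ī = 823 550 mm⁴.
By symmetry the centroid is at mid-height, ȳ = 50 mm.
All pieces are centred on the centroidal x-axis, so I = ΣĪ (holes subtracted) = 4 085 189 mm⁴.
Radius of gyration: k = √(I/A) = √(4 085 189 / 4 637) = 29.682 mm.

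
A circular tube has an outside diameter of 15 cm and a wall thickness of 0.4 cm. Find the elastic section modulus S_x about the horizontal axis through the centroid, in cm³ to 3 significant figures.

Break the section into simple shapes (no overlaps), measuring from the bottom-left corner of the bounding box.
Outer circle: ⌀15, A = 176.71 cm², y = 7.5 cm, Ī = 2 485 cm⁴.
Bore (subtracted): ⌀14.2, A = 158.37 cm², y = 7.5 cm, Ī = 1995.8 cm⁴.
By symmetry the centroid is at mid-height, ȳ = 7.5 cm.
All pieces are centred on the horizontal axis through the centroid, so I = ΣĪ (holes subtracted) = 489.22 cm⁴.
Extreme fibre distance c = 7.5 cm; S = I/c = 65.229 cm³.

S_x ≈ 65.2 cm³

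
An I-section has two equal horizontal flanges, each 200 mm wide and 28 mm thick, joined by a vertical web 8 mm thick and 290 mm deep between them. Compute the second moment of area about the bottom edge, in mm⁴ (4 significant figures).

I_base ≈ 7.048 × 10⁸ mm⁴

Decompose the section into non-overlapping parts with the origin at the bottom-left of its bounding rectangle.
Bottom flange: 200 × 28, A = 5 600 mm², y = 14 mm, Ī = 365 867 mm⁴.
Web: 8 × 290, A = 2 320 mm², y = 173 mm, Ī = 16 259 333 mm⁴.
Top flange: 200 × 28, A = 5 600 mm², y = 332 mm, Ī = 365 867 mm⁴.
Transfer each piece to the base of the section using Ī + A·d² with d = y − 0:
  bottom flange: d = 14 mm → contributes +1 463 467 mm⁴
  web: d = 173 mm → contributes +85 694 613 mm⁴
  top flange: d = 332 mm → contributes +617 620 267 mm⁴
Total I = 704 778 347 mm⁴.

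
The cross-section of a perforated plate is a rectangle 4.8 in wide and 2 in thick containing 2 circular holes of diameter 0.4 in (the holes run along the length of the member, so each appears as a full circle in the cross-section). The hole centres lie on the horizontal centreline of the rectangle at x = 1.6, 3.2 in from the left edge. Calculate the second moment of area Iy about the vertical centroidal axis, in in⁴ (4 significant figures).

Iy ≈ 18.27 in⁴

Treat the section as a set of non-overlapping primitives; coordinates are from the bounding-box lower-left.
Plate: 4.8 × 2, A = 9.6 in², x = 2.4 in, Ī = 18.432 in⁴.
Hole 1 (subtracted): ⌀0.4, A = 0.125664 in², x = 1.6 in, Ī = 0.00125664 in⁴.
Hole 2 (subtracted): ⌀0.4, A = 0.125664 in², x = 3.2 in, Ī = 0.00125664 in⁴.
By symmetry the centroid is at mid-width, x̄ = 2.4 in.
Transfer each piece to the vertical centroidal axis using Ī + A·d² with d = x − 2.4:
  plate: d = 0 in → contributes +18.432 in⁴
  hole 1: d = -0.8 in → contributes −0.0816814 in⁴
  hole 2: d = 0.8 in → contributes −0.0816814 in⁴
Total I = 18.2686 in⁴.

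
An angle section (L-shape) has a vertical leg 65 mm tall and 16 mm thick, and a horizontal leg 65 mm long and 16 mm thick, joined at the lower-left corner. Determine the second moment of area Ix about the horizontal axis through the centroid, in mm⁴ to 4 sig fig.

Ix ≈ 6.512 × 10⁵ mm⁴

Decompose the section into non-overlapping parts with the origin at the bottom-left of its bounding rectangle.
Vertical leg: 16 × 65, A = 1 040 mm², y = 32.5 mm, Ī = 366 167 mm⁴.
Horizontal leg (remainder): 49 × 16, A = 784 mm², y = 8 mm, Ī = 16725.3 mm⁴.
Centroid: ȳ = ΣA·y / ΣA = 21.9693 mm.
Transfer each piece to the horizontal axis through the centroid using Ī + A·d² with d = y − 21.9693:
  vertical leg: d = 10.5307 mm → contributes +481 498 mm⁴
  horizontal leg (remainder): d = -13.9693 mm → contributes +169 716 mm⁴
Total I = 651 214 mm⁴.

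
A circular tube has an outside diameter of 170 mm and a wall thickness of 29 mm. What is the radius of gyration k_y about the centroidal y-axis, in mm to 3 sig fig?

Treat the section as a set of non-overlapping primitives; coordinates are from the bounding-box lower-left.
Outer circle: ⌀170, A = 22 698 mm², x = 85 mm, Ī = 40 998 275 mm⁴.
Bore (subtracted): ⌀112, A = 9 852 mm², x = 85 mm, Ī = 7 723 995 mm⁴.
By symmetry the centroid is at mid-width, x̄ = 85 mm.
All pieces are centred on the centroidal y-axis, so I = ΣĪ (holes subtracted) = 33 274 280 mm⁴.
Radius of gyration: k = √(I/A) = √(33 274 280 / 12 846) = 50.894 mm.

k_y ≈ 50.9 mm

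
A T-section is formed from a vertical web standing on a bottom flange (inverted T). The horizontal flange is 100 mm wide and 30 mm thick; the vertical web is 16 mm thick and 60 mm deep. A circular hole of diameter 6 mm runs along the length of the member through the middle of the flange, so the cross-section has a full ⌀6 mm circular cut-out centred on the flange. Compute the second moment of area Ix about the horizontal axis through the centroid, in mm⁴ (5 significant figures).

Break the section into simple shapes (no overlaps), measuring from the bottom-left corner of the bounding box.
Flange: 100 × 30, A = 3 000 mm², y = 15 mm, Ī = 225 000 mm⁴.
Web: 16 × 60, A = 960 mm², y = 60 mm, Ī = 288 000 mm⁴.
Hole (subtracted): ⌀6, A = 28.27433 mm², y = 15 mm, Ī = 63.61725 mm⁴.
Centroid: ȳ = ΣA·y / ΣA = 25.98754 mm.
Transfer each piece to the horizontal axis through the centroid using Ī + A·d² with d = y − 25.98754:
  flange: d = -10.98754 mm → contributes +587178.2 mm⁴
  web: d = 34.01246 mm → contributes +1 398 573 mm⁴
  hole: d = -10.98754 mm → contributes −3477.067 mm⁴
Total I = 1 982 275 mm⁴.

Ix ≈ 1.9823 × 10⁶ mm⁴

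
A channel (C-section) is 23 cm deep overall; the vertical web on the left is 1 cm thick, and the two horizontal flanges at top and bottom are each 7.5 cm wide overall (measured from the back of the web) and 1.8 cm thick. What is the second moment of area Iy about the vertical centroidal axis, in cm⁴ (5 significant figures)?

Decompose the section into non-overlapping parts with the origin at the bottom-left of its bounding rectangle.
Web: 1 × 23, A = 23 cm², x = 0.5 cm, Ī = 1.916667 cm⁴.
Top flange (beyond web): 6.5 × 1.8, A = 11.7 cm², x = 4.25 cm, Ī = 41.19375 cm⁴.
Bottom flange (beyond web): 6.5 × 1.8, A = 11.7 cm², x = 4.25 cm, Ī = 41.19375 cm⁴.
Centroid: x̄ = ΣA·x / ΣA = 2.391164 cm.
Transfer each piece to the vertical centroidal axis using Ī + A·d² with d = x − 2.391164:
  web: d = -1.891164 cm → contributes +84.17618 cm⁴
  top flange (beyond web): d = 1.858836 cm → contributes +81.62043 cm⁴
  bottom flange (beyond web): d = 1.858836 cm → contributes +81.62043 cm⁴
Total I = 247.417 cm⁴.

Iy ≈ 247.42 cm⁴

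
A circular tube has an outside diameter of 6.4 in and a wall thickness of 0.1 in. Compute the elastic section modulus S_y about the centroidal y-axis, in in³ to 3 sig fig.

S_y ≈ 3.07 in³

Split into non-overlapping primitives; take the origin at the lower-left of the bounding box.
Outer circle: ⌀6.4, A = 32.17 in², x = 3.2 in, Ī = 82.355 in⁴.
Bore (subtracted): ⌀6.2, A = 30.191 in², x = 3.2 in, Ī = 72.533 in⁴.
By symmetry the centroid is at mid-width, x̄ = 3.2 in.
All pieces are centred on the centroidal y-axis, so I = ΣĪ (holes subtracted) = 9.8218 in⁴.
Extreme fibre distance c = 3.2 in; S = I/c = 3.0693 in³.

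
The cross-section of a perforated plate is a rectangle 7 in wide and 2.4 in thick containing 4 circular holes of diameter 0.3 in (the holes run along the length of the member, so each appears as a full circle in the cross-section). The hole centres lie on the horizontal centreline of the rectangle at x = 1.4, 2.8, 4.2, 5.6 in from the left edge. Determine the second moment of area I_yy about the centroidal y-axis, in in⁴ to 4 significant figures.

Decompose the section into non-overlapping parts with the origin at the bottom-left of its bounding rectangle.
Plate: 7 × 2.4, A = 16.8 in², x = 3.5 in, Ī = 68.6 in⁴.
Hole 1 (subtracted): ⌀0.3, A = 0.0706858 in², x = 1.4 in, Ī = 0.000397608 in⁴.
Hole 2 (subtracted): ⌀0.3, A = 0.0706858 in², x = 2.8 in, Ī = 0.000397608 in⁴.
Hole 3 (subtracted): ⌀0.3, A = 0.0706858 in², x = 4.2 in, Ī = 0.000397608 in⁴.
Hole 4 (subtracted): ⌀0.3, A = 0.0706858 in², x = 5.6 in, Ī = 0.000397608 in⁴.
By symmetry the centroid is at mid-width, x̄ = 3.5 in.
Transfer each piece to the centroidal y-axis using Ī + A·d² with d = x − 3.5:
  plate: d = 0 in → contributes +68.6 in⁴
  hole 1: d = -2.1 in → contributes −0.312122 in⁴
  hole 2: d = -0.7 in → contributes −0.0350337 in⁴
  hole 3: d = 0.7 in → contributes −0.0350337 in⁴
  hole 4: d = 2.1 in → contributes −0.312122 in⁴
Total I = 67.9057 in⁴.

I_yy ≈ 67.91 in⁴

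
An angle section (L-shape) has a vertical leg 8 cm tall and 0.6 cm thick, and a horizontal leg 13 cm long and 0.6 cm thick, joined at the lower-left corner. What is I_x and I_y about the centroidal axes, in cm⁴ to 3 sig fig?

I_x ≈ 65.8 cm⁴, I_y ≈ 219 cm⁴

Treat the section as a set of non-overlapping primitives; coordinates are from the bounding-box lower-left.
Vertical leg: 0.6 × 8, A = 4.8 cm², y = 4 cm, Ī = 25.6 cm⁴.
Horizontal leg (remainder): 12.4 × 0.6, A = 7.44 cm², y = 0.3 cm, Ī = 0.2232 cm⁴.
Centroid: ȳ = ΣA·y / ΣA = 1.751 cm.
Transfer each piece to the centroidal x-axis using Ī + A·d² with d = y − 1.751:
  vertical leg: d = 2.249 cm → contributes +49.879 cm⁴
  horizontal leg (remainder): d = -1.451 cm → contributes +15.887 cm⁴
Total I = 65.766 cm⁴.
For the y-axis: x̄ = 4.251 cm.
Repeating about the centroidal y-axis gives I_y = 218.75 cm⁴.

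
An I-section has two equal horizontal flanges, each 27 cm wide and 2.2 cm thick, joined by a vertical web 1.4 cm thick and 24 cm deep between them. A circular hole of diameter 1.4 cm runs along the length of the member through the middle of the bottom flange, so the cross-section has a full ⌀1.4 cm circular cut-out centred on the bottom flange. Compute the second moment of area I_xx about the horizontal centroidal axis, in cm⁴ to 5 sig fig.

I_xx ≈ 2.1781 × 10⁴ cm⁴

Split into non-overlapping primitives; take the origin at the lower-left of the bounding box.
Bottom flange: 27 × 2.2, A = 59.4 cm², y = 1.1 cm, Ī = 23.958 cm⁴.
Web: 1.4 × 24, A = 33.6 cm², y = 14.2 cm, Ī = 1612.8 cm⁴.
Top flange: 27 × 2.2, A = 59.4 cm², y = 27.3 cm, Ī = 23.958 cm⁴.
Hole (subtracted): ⌀1.4, A = 1.53938 cm², y = 1.1 cm, Ī = 0.1885741 cm⁴.
Centroid: ȳ = ΣA·y / ΣA = 14.33367 cm.
Transfer each piece to the horizontal centroidal axis using Ī + A·d² with d = y − 14.33367:
  bottom flange: d = -13.23367 cm → contributes +10426.68 cm⁴
  web: d = -0.1336723 cm → contributes +1613.4 cm⁴
  top flange: d = 12.96633 cm → contributes +10010.62 cm⁴
  hole: d = -13.23367 cm → contributes −269.7804 cm⁴
Total I = 21780.93 cm⁴.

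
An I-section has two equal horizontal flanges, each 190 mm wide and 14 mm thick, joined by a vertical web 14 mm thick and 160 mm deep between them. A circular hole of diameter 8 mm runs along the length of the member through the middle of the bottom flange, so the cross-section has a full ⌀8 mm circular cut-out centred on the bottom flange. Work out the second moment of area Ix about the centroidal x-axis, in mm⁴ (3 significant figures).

Ix ≈ 4.47 × 10⁷ mm⁴

Treat the section as a set of non-overlapping primitives; coordinates are from the bounding-box lower-left.
Bottom flange: 190 × 14, A = 2 660 mm², y = 7 mm, Ī = 43 447 mm⁴.
Web: 14 × 160, A = 2 240 mm², y = 94 mm, Ī = 4 778 667 mm⁴.
Top flange: 190 × 14, A = 2 660 mm², y = 181 mm, Ī = 43 447 mm⁴.
Hole (subtracted): ⌀8, A = 50.265 mm², y = 7 mm, Ī = 201.06 mm⁴.
Centroid: ȳ = ΣA·y / ΣA = 94.582 mm.
Transfer each piece to the centroidal x-axis using Ī + A·d² with d = y − 94.582:
  bottom flange: d = -87.582 mm → contributes +20 447 411 mm⁴
  web: d = -0.58232 mm → contributes +4 779 426 mm⁴
  top flange: d = 86.418 mm → contributes +19 908 366 mm⁴
  hole: d = -87.582 mm → contributes −385 771 mm⁴
Total I = 44 749 433 mm⁴.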